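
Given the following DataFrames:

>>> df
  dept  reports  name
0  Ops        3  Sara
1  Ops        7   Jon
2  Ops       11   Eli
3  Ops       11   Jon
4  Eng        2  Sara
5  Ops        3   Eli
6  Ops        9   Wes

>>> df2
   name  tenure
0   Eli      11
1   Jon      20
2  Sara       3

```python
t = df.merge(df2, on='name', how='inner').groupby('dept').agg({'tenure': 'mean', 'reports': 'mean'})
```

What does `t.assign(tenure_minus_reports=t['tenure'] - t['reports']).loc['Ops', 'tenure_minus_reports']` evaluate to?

6.0

merge on 'name' (how='inner') → 6 rows:
  dept  reports  name  tenure
0  Ops        3  Sara       3
1  Ops        7   Jon      20
2  Ops       11   Eli      11
3  Ops       11   Jon      20
4  Eng        2  Sara       3
5  Ops        3   Eli      11
group by dept: mean(tenure), mean(reports):
      tenure  reports
dept                 
Eng      3.0      2.0
Ops     13.0      7.0
add column tenure_minus_reports = t['tenure'] - t['reports']:
      tenure  reports  tenure_minus_reports
dept                                       
Eng      3.0      2.0                   1.0
Ops     13.0      7.0                   6.0
So loc['Ops', 'tenure_minus_reports'] = 6.0.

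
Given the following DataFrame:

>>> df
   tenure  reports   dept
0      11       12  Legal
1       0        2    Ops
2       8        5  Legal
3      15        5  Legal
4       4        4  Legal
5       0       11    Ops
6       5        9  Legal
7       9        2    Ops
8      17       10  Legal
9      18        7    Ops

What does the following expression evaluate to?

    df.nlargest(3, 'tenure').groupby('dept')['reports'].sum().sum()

22

take 3 rows with largest tenure:
   tenure  reports   dept
9      18        7    Ops
8      17       10  Legal
3      15        5  Legal
group by dept, sum of reports:
dept
Legal    15
Ops       7
Name: reports, dtype: int64
The sum of the resulting series is 22.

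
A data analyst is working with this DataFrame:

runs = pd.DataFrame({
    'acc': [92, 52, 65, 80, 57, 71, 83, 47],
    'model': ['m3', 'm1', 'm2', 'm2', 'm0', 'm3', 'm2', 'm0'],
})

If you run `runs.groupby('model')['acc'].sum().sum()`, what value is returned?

group by model, sum of acc:
model
m0    104
m1     52
m2    228
m3    163
Name: acc, dtype: int64
So sum() = 547.

547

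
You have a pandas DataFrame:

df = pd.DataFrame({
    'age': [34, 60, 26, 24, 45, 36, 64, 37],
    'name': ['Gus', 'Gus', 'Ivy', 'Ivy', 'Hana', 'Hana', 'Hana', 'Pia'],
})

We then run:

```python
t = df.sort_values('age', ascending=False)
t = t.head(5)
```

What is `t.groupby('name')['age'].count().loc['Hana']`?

sort by age descending:
   age  name
6   64  Hana
1   60   Gus
4   45  Hana
7   37   Pia
5   36  Hana
0   34   Gus
2   26   Ivy
3   24   Ivy
take first 5 rows:
   age  name
6   64  Hana
1   60   Gus
4   45  Hana
7   37   Pia
5   36  Hana
group by name, count of age:
name
Gus     1
Hana    3
Pia     1
Name: age, dtype: int64
So loc['Hana'] = 3.

3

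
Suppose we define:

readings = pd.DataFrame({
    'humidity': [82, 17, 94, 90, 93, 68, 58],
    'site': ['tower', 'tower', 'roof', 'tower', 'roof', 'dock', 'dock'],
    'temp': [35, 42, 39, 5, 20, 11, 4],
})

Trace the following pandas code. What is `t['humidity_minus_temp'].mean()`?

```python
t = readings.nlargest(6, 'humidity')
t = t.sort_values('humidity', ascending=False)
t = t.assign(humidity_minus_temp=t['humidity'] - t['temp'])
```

61.8333333333

take 6 rows with largest humidity:
   humidity   site  temp
2        94   roof    39
4        93   roof    20
3        90  tower     5
0        82  tower    35
5        68   dock    11
6        58   dock     4
sort by humidity descending:
   humidity   site  temp
2        94   roof    39
4        93   roof    20
3        90  tower     5
0        82  tower    35
5        68   dock    11
6        58   dock     4
add column humidity_minus_temp = t['humidity'] - t['temp']:
   humidity   site  temp  humidity_minus_temp
2        94   roof    39                   55
4        93   roof    20                   73
3        90  tower     5                   85
0        82  tower    35                   47
5        68   dock    11                   57
6        58   dock     4                   54
So mean() = 61.8333333333.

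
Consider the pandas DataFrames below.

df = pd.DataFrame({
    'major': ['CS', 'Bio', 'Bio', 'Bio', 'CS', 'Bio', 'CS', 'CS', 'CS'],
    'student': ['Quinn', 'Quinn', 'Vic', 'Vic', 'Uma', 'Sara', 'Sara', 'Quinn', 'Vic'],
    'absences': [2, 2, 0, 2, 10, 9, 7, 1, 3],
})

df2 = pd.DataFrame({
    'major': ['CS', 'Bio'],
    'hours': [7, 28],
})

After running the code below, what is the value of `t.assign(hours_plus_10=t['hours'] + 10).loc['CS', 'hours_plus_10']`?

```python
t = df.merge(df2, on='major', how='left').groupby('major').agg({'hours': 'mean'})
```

17.0

merge on 'major' (how='left') → 9 rows:
  major student  absences  hours
0    CS   Quinn         2      7
1   Bio   Quinn         2     28
2   Bio     Vic         0     28
3   Bio     Vic         2     28
4    CS     Uma        10      7
5   Bio    Sara         9     28
6    CS    Sara         7      7
7    CS   Quinn         1      7
8    CS     Vic         3      7
group by major, mean of hours:
       hours
major       
Bio     28.0
CS       7.0
add column hours_plus_10 = t['hours'] + 10:
       hours  hours_plus_10
major                      
Bio     28.0           38.0
CS       7.0           17.0
The value at row 'CS', column 'hours_plus_10' is 17.0.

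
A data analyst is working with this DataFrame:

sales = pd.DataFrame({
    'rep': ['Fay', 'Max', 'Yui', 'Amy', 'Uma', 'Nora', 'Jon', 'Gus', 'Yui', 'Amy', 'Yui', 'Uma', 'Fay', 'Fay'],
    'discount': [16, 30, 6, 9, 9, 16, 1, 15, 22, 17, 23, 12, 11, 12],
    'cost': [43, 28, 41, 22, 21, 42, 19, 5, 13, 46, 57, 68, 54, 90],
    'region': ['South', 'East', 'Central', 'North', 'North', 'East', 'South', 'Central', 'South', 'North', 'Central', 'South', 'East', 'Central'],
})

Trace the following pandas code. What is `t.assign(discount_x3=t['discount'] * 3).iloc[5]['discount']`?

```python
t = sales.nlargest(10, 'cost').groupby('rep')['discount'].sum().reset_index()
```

29

take 10 rows with largest cost:
     rep  discount  cost   region
13   Fay        12    90  Central
11   Uma        12    68    South
10   Yui        23    57  Central
12   Fay        11    54     East
9    Amy        17    46    North
0    Fay        16    43    South
5   Nora        16    42     East
2    Yui         6    41  Central
1    Max        30    28     East
3    Amy         9    22    North
group by rep, sum of discount:
rep
Amy     26
Fay     39
Max     30
Nora    16
Uma     12
Yui     29
Name: discount, dtype: int64
reset_index():
    rep  discount
0   Amy        26
1   Fay        39
2   Max        30
3  Nora        16
4   Uma        12
5   Yui        29
add column discount_x3 = t['discount'] * 3:
    rep  discount  discount_x3
0   Amy        26           78
1   Fay        39          117
2   Max        30           90
3  Nora        16           48
4   Uma        12           36
5   Yui        29           87
Then the value at position 5, column 'discount': 29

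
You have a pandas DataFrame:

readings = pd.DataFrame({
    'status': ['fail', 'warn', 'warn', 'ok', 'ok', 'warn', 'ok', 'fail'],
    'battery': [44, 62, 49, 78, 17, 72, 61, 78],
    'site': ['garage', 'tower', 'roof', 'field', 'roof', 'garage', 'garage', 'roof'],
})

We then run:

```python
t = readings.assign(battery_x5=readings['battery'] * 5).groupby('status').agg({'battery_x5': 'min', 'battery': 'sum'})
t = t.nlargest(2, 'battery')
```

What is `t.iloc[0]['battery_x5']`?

add column battery_x5 = readings['battery'] * 5:
  status  battery    site  battery_x5
0   fail       44  garage         220
1   warn       62   tower         310
2   warn       49    roof         245
3     ok       78   field         390
4     ok       17    roof          85
5   warn       72  garage         360
6     ok       61  garage         305
7   fail       78    roof         390
group by status: min(battery_x5), sum(battery):
        battery_x5  battery
status                     
fail           220      122
ok              85      156
warn           245      183
take 2 rows with largest battery:
        battery_x5  battery
status                     
warn           245      183
ok              85      156
Finally, value at position 0, column 'battery_x5' = 245.

245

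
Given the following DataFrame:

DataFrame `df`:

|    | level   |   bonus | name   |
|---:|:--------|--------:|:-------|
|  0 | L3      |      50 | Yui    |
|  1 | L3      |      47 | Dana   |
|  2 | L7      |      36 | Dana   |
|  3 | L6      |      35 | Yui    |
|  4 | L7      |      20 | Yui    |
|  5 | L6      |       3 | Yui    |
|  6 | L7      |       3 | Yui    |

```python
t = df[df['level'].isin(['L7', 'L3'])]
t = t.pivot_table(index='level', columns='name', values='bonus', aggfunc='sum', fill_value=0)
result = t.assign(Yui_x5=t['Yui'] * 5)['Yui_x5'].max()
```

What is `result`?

250

filter rows where level in ['L7', 'L3']:
  level  bonus  name
0    L3     50   Yui
1    L3     47  Dana
2    L7     36  Dana
4    L7     20   Yui
6    L7      3   Yui
pivot: rows=level, cols=name, sum(bonus):
name   Dana  Yui
level           
L3       47   50
L7       36   23
add column Yui_x5 = t['Yui'] * 5:
name   Dana  Yui  Yui_x5
level                   
L3       47   50     250
L7       36   23     115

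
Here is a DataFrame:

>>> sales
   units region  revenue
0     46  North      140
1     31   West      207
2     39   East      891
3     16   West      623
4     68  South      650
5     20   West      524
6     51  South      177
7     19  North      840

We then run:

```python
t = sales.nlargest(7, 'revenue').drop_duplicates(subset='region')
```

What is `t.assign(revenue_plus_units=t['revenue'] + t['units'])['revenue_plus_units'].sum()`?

take 7 rows with largest revenue:
   units region  revenue
2     39   East      891
7     19  North      840
4     68  South      650
3     16   West      623
5     20   West      524
1     31   West      207
6     51  South      177
drop duplicate region (keep=first):
   units region  revenue
2     39   East      891
7     19  North      840
4     68  South      650
3     16   West      623
add column revenue_plus_units = t['revenue'] + t['units']:
   units region  revenue  revenue_plus_units
2     39   East      891                 930
7     19  North      840                 859
4     68  South      650                 718
3     16   West      623                 639
Then the sum of column 'revenue_plus_units': 3146

3146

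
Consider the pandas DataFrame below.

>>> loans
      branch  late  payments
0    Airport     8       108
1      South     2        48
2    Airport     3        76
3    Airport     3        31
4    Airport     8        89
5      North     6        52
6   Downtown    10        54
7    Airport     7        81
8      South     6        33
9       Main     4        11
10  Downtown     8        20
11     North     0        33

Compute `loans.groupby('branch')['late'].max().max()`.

10

group by branch, max of late:
branch
Airport      8
Downtown    10
Main         4
North        6
South        6
Name: late, dtype: int64
Hence 10.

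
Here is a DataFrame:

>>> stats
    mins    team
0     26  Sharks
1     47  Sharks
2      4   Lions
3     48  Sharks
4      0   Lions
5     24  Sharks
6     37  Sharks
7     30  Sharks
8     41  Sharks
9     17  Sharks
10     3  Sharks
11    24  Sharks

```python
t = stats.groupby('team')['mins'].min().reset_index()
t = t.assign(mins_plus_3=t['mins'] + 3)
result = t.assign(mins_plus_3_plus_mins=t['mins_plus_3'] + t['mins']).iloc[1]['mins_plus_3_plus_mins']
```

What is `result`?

9

group by team, min of mins:
team
Lions     0
Sharks    3
Name: mins, dtype: int64
reset_index():
     team  mins
0   Lions     0
1  Sharks     3
add column mins_plus_3 = t['mins'] + 3:
     team  mins  mins_plus_3
0   Lions     0            3
1  Sharks     3            6
add column mins_plus_3_plus_mins = t['mins_plus_3'] + t['mins']:
     team  mins  mins_plus_3  mins_plus_3_plus_mins
0   Lions     0            3                      3
1  Sharks     3            6                      9
Hence 9.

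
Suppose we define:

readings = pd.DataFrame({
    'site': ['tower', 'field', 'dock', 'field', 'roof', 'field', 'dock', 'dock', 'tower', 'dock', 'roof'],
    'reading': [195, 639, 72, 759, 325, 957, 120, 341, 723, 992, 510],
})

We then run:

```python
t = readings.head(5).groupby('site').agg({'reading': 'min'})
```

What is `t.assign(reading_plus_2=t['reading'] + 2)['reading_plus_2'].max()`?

take first 5 rows:
    site  reading
0  tower      195
1  field      639
2   dock       72
3  field      759
4   roof      325
group by site, min of reading:
       reading
site          
dock        72
field      639
roof       325
tower      195
add column reading_plus_2 = t['reading'] + 2:
       reading  reading_plus_2
site                          
dock        72              74
field      639             641
roof       325             327
tower      195             197
Reading off the max of column 'reading_plus_2', we get 641.

641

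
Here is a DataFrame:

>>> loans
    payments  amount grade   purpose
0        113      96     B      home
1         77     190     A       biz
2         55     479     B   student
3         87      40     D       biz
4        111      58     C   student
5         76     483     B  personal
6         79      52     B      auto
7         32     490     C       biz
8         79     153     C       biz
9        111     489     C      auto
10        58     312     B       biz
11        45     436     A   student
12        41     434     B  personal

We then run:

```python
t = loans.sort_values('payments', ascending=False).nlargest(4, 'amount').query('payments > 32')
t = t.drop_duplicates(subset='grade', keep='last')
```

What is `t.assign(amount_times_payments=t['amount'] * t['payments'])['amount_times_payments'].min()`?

sort by payments descending:
    payments  amount grade   purpose
0        113      96     B      home
4        111      58     C   student
9        111     489     C      auto
3         87      40     D       biz
6         79      52     B      auto
8         79     153     C       biz
1         77     190     A       biz
5         76     483     B  personal
10        58     312     B       biz
2         55     479     B   student
11        45     436     A   student
12        41     434     B  personal
7         32     490     C       biz
take 4 rows with largest amount:
   payments  amount grade   purpose
7        32     490     C       biz
9       111     489     C      auto
5        76     483     B  personal
2        55     479     B   student
filter rows where payments > 32:
   payments  amount grade   purpose
9       111     489     C      auto
5        76     483     B  personal
2        55     479     B   student
drop duplicate grade (keep=last):
   payments  amount grade  purpose
9       111     489     C     auto
2        55     479     B  student
add column amount_times_payments = t['amount'] * t['payments']:
   payments  amount grade  purpose  amount_times_payments
9       111     489     C     auto                  54279
2        55     479     B  student                  26345
So min() = 26345.

26345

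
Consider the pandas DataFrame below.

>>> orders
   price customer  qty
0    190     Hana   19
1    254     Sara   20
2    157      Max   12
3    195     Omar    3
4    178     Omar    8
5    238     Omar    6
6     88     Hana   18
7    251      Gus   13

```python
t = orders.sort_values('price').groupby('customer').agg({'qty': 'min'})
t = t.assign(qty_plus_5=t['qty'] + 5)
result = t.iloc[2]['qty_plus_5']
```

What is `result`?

sort by price:
   price customer  qty
6     88     Hana   18
2    157      Max   12
4    178     Omar    8
0    190     Hana   19
3    195     Omar    3
5    238     Omar    6
7    251      Gus   13
1    254     Sara   20
group by customer, min of qty:
          qty
customer     
Gus        13
Hana       18
Max        12
Omar        3
Sara       20
add column qty_plus_5 = t['qty'] + 5:
          qty  qty_plus_5
customer                 
Gus        13          18
Hana       18          23
Max        12          17
Omar        3           8
Sara       20          25

17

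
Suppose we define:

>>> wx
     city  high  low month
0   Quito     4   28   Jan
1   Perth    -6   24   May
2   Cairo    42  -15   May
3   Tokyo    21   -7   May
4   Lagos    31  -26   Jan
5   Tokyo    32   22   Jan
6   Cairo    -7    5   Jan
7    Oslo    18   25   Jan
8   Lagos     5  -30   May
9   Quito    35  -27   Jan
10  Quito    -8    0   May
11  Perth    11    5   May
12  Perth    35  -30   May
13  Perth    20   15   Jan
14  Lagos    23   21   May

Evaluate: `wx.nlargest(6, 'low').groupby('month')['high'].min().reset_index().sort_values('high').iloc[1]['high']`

take 6 rows with largest low:
     city  high  low month
0   Quito     4   28   Jan
7    Oslo    18   25   Jan
1   Perth    -6   24   May
5   Tokyo    32   22   Jan
14  Lagos    23   21   May
13  Perth    20   15   Jan
group by month, min of high:
month
Jan    4
May   -6
Name: high, dtype: int64
reset_index():
  month  high
0   Jan     4
1   May    -6
sort by high:
  month  high
1   May    -6
0   Jan     4

4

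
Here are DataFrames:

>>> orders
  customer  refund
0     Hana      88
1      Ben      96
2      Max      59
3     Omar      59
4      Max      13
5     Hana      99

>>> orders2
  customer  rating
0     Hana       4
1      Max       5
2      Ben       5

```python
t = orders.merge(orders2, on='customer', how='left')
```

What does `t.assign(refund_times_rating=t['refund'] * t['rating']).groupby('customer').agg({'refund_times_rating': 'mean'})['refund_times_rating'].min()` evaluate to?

180.0

merge on 'customer' (how='left') → 6 rows:
  customer  refund  rating
0     Hana      88     4.0
1      Ben      96     5.0
2      Max      59     5.0
3     Omar      59     NaN
4      Max      13     5.0
5     Hana      99     4.0
add column refund_times_rating = t['refund'] * t['rating']:
  customer  refund  rating  refund_times_rating
0     Hana      88     4.0                352.0
1      Ben      96     5.0                480.0
2      Max      59     5.0                295.0
3     Omar      59     NaN                  NaN
4      Max      13     5.0                 65.0
5     Hana      99     4.0                396.0
group by customer, mean of refund_times_rating:
          refund_times_rating
customer                     
Ben                     480.0
Hana                    374.0
Max                     180.0
Omar                      NaN
So min() = 180.0.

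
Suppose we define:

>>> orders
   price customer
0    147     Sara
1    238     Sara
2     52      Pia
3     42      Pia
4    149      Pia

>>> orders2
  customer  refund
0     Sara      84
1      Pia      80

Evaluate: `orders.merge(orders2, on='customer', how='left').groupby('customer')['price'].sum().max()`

385

merge on 'customer' (how='left') → 5 rows:
   price customer  refund
0    147     Sara      84
1    238     Sara      84
2     52      Pia      80
3     42      Pia      80
4    149      Pia      80
group by customer, sum of price:
customer
Pia     243
Sara    385
Name: price, dtype: int64
Then the max of the resulting series: 385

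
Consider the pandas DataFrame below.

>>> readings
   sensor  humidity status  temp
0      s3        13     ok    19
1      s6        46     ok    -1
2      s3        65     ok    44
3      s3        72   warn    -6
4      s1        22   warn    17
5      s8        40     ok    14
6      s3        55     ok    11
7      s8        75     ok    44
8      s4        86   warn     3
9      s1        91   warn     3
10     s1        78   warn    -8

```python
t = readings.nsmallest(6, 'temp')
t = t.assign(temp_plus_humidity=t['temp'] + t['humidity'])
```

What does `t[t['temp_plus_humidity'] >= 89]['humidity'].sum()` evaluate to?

take 6 rows with smallest temp:
   sensor  humidity status  temp
10     s1        78   warn    -8
3      s3        72   warn    -6
1      s6        46     ok    -1
8      s4        86   warn     3
9      s1        91   warn     3
6      s3        55     ok    11
add column temp_plus_humidity = t['temp'] + t['humidity']:
   sensor  humidity status  temp  temp_plus_humidity
10     s1        78   warn    -8                  70
3      s3        72   warn    -6                  66
1      s6        46     ok    -1                  45
8      s4        86   warn     3                  89
9      s1        91   warn     3                  94
6      s3        55     ok    11                  66
filter rows where temp_plus_humidity >= 89:
  sensor  humidity status  temp  temp_plus_humidity
8     s4        86   warn     3                  89
9     s1        91   warn     3                  94
Reading off the sum of column 'humidity', we get 177.

177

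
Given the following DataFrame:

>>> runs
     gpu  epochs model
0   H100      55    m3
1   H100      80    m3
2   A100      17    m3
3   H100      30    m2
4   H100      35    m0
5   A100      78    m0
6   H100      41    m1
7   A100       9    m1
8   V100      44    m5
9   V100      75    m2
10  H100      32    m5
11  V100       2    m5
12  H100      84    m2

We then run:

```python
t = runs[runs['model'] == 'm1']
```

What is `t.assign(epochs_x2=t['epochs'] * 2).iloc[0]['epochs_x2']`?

filter rows where model == 'm1':
    gpu  epochs model
6  H100      41    m1
7  A100       9    m1
add column epochs_x2 = t['epochs'] * 2:
    gpu  epochs model  epochs_x2
6  H100      41    m1         82
7  A100       9    m1         18

82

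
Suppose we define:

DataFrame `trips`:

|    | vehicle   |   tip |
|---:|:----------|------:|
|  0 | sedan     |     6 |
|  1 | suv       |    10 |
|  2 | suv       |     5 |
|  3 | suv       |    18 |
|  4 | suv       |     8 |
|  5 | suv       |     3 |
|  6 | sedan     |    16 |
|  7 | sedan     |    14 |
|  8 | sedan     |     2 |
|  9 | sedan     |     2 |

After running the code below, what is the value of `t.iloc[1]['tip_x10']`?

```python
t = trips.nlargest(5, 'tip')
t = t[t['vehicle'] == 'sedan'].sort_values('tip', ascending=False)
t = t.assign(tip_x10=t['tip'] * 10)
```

take 5 rows with largest tip:
  vehicle  tip
3     suv   18
6   sedan   16
7   sedan   14
1     suv   10
4     suv    8
filter rows where vehicle == 'sedan':
  vehicle  tip
6   sedan   16
7   sedan   14
sort by tip descending:
  vehicle  tip
6   sedan   16
7   sedan   14
add column tip_x10 = t['tip'] * 10:
  vehicle  tip  tip_x10
6   sedan   16      160
7   sedan   14      140
Taking the value at position 1, column 'tip_x10' gives 140.

140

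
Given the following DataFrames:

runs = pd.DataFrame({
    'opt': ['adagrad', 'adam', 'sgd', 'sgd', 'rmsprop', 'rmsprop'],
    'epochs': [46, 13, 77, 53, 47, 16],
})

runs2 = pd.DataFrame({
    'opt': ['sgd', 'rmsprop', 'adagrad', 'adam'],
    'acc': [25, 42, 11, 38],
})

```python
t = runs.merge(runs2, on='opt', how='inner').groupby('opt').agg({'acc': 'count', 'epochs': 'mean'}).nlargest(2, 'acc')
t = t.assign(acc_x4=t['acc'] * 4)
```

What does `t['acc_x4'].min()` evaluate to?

8

merge on 'opt' (how='inner') → 6 rows:
       opt  epochs  acc
0  adagrad      46   11
1     adam      13   38
2      sgd      77   25
3      sgd      53   25
4  rmsprop      47   42
5  rmsprop      16   42
group by opt: count(acc), mean(epochs):
         acc  epochs
opt                 
adagrad    1    46.0
adam       1    13.0
rmsprop    2    31.5
sgd        2    65.0
take 2 rows with largest acc:
         acc  epochs
opt                 
rmsprop    2    31.5
sgd        2    65.0
add column acc_x4 = t['acc'] * 4:
         acc  epochs  acc_x4
opt                         
rmsprop    2    31.5       8
sgd        2    65.0       8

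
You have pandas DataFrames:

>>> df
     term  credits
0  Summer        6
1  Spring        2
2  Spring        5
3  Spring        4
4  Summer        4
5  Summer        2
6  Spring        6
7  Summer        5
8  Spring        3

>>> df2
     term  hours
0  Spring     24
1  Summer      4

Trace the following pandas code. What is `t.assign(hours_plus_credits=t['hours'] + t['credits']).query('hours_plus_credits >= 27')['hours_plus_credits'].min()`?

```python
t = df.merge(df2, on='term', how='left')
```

merge on 'term' (how='left') → 9 rows:
     term  credits  hours
0  Summer        6      4
1  Spring        2     24
2  Spring        5     24
3  Spring        4     24
4  Summer        4      4
5  Summer        2      4
6  Spring        6     24
7  Summer        5      4
8  Spring        3     24
add column hours_plus_credits = t['hours'] + t['credits']:
     term  credits  hours  hours_plus_credits
0  Summer        6      4                  10
1  Spring        2     24                  26
2  Spring        5     24                  29
3  Spring        4     24                  28
4  Summer        4      4                   8
5  Summer        2      4                   6
6  Spring        6     24                  30
7  Summer        5      4                   9
8  Spring        3     24                  27
filter rows where hours_plus_credits >= 27:
     term  credits  hours  hours_plus_credits
2  Spring        5     24                  29
3  Spring        4     24                  28
6  Spring        6     24                  30
8  Spring        3     24                  27
Then the min of column 'hours_plus_credits': 27

27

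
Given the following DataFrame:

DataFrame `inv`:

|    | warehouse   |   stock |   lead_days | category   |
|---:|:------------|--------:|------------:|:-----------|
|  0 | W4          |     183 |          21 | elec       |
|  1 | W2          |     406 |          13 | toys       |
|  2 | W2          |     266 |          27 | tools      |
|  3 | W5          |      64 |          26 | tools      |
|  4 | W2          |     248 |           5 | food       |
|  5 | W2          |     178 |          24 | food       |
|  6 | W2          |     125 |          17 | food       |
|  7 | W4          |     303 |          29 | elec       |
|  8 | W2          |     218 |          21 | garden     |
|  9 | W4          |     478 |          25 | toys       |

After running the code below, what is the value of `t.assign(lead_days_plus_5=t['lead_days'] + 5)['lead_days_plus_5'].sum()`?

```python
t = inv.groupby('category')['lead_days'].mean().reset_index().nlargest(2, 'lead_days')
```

group by category, mean of lead_days:
category
elec      25.000000
food      15.333333
garden    21.000000
tools     26.500000
toys      19.000000
Name: lead_days, dtype: float64
reset_index():
  category  lead_days
0     elec  25.000000
1     food  15.333333
2   garden  21.000000
3    tools  26.500000
4     toys  19.000000
take 2 rows with largest lead_days:
  category  lead_days
3    tools       26.5
0     elec       25.0
add column lead_days_plus_5 = t['lead_days'] + 5:
  category  lead_days  lead_days_plus_5
3    tools       26.5              31.5
0     elec       25.0              30.0
Finally, sum of column 'lead_days_plus_5' = 61.5.

61.5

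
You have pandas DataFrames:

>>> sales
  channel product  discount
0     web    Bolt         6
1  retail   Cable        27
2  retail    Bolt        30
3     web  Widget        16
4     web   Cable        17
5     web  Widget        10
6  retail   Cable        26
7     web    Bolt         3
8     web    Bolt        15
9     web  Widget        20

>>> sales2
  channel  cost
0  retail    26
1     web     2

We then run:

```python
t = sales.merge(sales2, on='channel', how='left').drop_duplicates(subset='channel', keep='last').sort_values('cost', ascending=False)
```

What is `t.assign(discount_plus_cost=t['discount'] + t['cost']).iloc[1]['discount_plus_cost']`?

merge on 'channel' (how='left') → 10 rows:
  channel product  discount  cost
0     web    Bolt         6     2
1  retail   Cable        27    26
2  retail    Bolt        30    26
3     web  Widget        16     2
4     web   Cable        17     2
5     web  Widget        10     2
6  retail   Cable        26    26
7     web    Bolt         3     2
8     web    Bolt        15     2
9     web  Widget        20     2
drop duplicate channel (keep=last):
  channel product  discount  cost
6  retail   Cable        26    26
9     web  Widget        20     2
sort by cost descending:
  channel product  discount  cost
6  retail   Cable        26    26
9     web  Widget        20     2
add column discount_plus_cost = t['discount'] + t['cost']:
  channel product  discount  cost  discount_plus_cost
6  retail   Cable        26    26                  52
9     web  Widget        20     2                  22
Reading off the value at position 1, column 'discount_plus_cost', we get 22.

22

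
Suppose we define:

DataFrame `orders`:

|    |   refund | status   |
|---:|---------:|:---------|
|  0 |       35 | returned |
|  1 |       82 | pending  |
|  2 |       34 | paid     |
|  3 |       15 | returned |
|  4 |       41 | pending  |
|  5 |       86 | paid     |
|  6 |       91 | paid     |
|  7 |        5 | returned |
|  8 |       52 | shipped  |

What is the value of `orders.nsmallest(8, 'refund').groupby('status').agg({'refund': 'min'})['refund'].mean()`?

33.0

take 8 rows with smallest refund:
   refund    status
7       5  returned
3      15  returned
2      34      paid
0      35  returned
4      41   pending
8      52   shipped
1      82   pending
5      86      paid
group by status, min of refund:
          refund
status          
paid          34
pending       41
returned       5
shipped       52
Finally, mean of column 'refund' = 33.0.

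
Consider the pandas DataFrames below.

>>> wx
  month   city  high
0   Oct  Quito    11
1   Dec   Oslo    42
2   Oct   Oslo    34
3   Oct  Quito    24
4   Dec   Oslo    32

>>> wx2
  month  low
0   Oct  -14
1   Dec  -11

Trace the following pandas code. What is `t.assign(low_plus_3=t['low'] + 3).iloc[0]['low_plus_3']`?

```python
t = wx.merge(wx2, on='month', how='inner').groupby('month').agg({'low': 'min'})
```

merge on 'month' (how='inner') → 5 rows:
  month   city  high  low
0   Oct  Quito    11  -14
1   Dec   Oslo    42  -11
2   Oct   Oslo    34  -14
3   Oct  Quito    24  -14
4   Dec   Oslo    32  -11
group by month, min of low:
       low
month     
Dec    -11
Oct    -14
add column low_plus_3 = t['low'] + 3:
       low  low_plus_3
month                 
Dec    -11          -8
Oct    -14         -11

-8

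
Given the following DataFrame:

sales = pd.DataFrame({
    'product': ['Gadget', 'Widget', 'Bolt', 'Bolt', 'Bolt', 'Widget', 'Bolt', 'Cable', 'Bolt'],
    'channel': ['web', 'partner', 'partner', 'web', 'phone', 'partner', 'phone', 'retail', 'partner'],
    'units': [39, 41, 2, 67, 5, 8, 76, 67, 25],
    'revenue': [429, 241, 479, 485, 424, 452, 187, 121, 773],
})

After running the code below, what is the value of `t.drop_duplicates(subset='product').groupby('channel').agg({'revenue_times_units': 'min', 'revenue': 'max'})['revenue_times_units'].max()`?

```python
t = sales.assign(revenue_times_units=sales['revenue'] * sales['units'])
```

16731

add column revenue_times_units = sales['revenue'] * sales['units']:
  product  channel  units  revenue  revenue_times_units
0  Gadget      web     39      429                16731
1  Widget  partner     41      241                 9881
2    Bolt  partner      2      479                  958
3    Bolt      web     67      485                32495
4    Bolt    phone      5      424                 2120
5  Widget  partner      8      452                 3616
6    Bolt    phone     76      187                14212
7   Cable   retail     67      121                 8107
8    Bolt  partner     25      773                19325
drop duplicate product (keep=first):
  product  channel  units  revenue  revenue_times_units
0  Gadget      web     39      429                16731
1  Widget  partner     41      241                 9881
2    Bolt  partner      2      479                  958
7   Cable   retail     67      121                 8107
group by channel: min(revenue_times_units), max(revenue):
         revenue_times_units  revenue
channel                              
partner                  958      479
retail                  8107      121
web                    16731      429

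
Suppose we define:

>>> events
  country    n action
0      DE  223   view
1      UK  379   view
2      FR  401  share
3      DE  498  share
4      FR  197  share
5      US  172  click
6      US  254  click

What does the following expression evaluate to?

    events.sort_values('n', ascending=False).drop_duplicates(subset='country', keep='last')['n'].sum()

sort by n descending:
  country    n action
3      DE  498  share
2      FR  401  share
1      UK  379   view
6      US  254  click
0      DE  223   view
4      FR  197  share
5      US  172  click
drop duplicate country (keep=last):
  country    n action
1      UK  379   view
0      DE  223   view
4      FR  197  share
5      US  172  click
Finally, sum of column 'n' = 971.

971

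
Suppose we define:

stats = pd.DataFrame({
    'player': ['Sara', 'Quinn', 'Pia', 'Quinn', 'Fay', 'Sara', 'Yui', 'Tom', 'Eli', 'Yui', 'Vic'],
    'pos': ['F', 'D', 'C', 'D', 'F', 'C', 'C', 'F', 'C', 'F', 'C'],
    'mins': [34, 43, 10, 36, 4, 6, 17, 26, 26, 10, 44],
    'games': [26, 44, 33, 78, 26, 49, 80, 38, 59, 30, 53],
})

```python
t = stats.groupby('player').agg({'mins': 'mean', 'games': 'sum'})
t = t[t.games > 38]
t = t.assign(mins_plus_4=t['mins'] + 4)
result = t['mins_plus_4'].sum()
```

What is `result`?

163.0

group by player: mean(mins), sum(games):
        mins  games
player             
Eli     26.0     59
Fay      4.0     26
Pia     10.0     33
Quinn   39.5    122
Sara    20.0     75
Tom     26.0     38
Vic     44.0     53
Yui     13.5    110
filter rows where games > 38:
        mins  games
player             
Eli     26.0     59
Quinn   39.5    122
Sara    20.0     75
Vic     44.0     53
Yui     13.5    110
add column mins_plus_4 = t['mins'] + 4:
        mins  games  mins_plus_4
player                          
Eli     26.0     59         30.0
Quinn   39.5    122         43.5
Sara    20.0     75         24.0
Vic     44.0     53         48.0
Yui     13.5    110         17.5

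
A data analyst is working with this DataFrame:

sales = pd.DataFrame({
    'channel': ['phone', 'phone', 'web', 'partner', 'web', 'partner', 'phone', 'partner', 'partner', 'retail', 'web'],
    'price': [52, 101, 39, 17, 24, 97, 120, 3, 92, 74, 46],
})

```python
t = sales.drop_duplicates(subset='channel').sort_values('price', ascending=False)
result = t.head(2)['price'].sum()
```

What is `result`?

drop duplicate channel (keep=first):
   channel  price
0    phone     52
2      web     39
3  partner     17
9   retail     74
sort by price descending:
   channel  price
9   retail     74
0    phone     52
2      web     39
3  partner     17
take first 2 rows:
  channel  price
9  retail     74
0   phone     52

126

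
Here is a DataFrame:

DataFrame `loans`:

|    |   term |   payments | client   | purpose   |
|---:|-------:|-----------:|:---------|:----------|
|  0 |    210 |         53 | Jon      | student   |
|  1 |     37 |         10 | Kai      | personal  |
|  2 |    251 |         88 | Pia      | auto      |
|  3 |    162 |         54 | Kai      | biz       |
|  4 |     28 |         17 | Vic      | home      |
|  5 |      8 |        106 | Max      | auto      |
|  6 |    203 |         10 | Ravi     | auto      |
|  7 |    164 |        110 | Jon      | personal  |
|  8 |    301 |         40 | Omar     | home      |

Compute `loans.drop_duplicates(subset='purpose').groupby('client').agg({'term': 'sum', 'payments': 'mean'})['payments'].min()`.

17.0

drop duplicate purpose (keep=first):
   term  payments client   purpose
0   210        53    Jon   student
1    37        10    Kai  personal
2   251        88    Pia      auto
3   162        54    Kai       biz
4    28        17    Vic      home
group by client: sum(term), mean(payments):
        term  payments
client                
Jon      210      53.0
Kai      199      32.0
Pia      251      88.0
Vic       28      17.0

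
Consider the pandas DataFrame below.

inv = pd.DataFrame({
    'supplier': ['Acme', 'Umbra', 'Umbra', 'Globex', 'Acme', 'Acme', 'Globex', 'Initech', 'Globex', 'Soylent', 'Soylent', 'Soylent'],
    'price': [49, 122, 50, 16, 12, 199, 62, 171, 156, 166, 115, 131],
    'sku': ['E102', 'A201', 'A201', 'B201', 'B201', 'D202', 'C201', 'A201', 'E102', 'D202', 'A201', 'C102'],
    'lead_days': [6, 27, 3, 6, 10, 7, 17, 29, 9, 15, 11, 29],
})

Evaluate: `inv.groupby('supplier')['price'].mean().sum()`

group by supplier, mean of price:
supplier
Acme        86.666667
Globex      78.000000
Initech    171.000000
Soylent    137.333333
Umbra       86.000000
Name: price, dtype: float64

559.0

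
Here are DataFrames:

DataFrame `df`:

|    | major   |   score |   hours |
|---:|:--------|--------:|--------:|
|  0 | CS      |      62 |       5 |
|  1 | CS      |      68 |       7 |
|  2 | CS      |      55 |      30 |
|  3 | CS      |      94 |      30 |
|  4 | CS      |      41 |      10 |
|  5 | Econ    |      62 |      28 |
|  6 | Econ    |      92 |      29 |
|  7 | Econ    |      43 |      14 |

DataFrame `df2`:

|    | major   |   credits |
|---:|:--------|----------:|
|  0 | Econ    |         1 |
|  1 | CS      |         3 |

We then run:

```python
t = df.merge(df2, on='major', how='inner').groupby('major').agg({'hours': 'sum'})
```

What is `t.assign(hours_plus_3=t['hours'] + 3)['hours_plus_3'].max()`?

merge on 'major' (how='inner') → 8 rows:
  major  score  hours  credits
0    CS     62      5        3
1    CS     68      7        3
2    CS     55     30        3
3    CS     94     30        3
4    CS     41     10        3
5  Econ     62     28        1
6  Econ     92     29        1
7  Econ     43     14        1
group by major, sum of hours:
       hours
major       
CS        82
Econ      71
add column hours_plus_3 = t['hours'] + 3:
       hours  hours_plus_3
major                     
CS        82            85
Econ      71            74

85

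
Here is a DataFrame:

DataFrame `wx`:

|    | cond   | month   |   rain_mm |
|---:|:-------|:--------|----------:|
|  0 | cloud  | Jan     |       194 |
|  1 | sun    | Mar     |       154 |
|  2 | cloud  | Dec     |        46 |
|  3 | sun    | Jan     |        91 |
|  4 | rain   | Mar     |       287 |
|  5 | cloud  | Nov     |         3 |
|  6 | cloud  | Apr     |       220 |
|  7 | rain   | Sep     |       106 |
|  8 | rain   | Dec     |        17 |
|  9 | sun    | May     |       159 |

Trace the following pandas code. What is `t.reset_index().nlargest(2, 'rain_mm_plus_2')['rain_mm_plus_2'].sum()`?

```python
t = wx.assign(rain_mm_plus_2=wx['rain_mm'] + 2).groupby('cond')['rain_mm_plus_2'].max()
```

511

add column rain_mm_plus_2 = wx['rain_mm'] + 2:
    cond month  rain_mm  rain_mm_plus_2
0  cloud   Jan      194             196
1    sun   Mar      154             156
2  cloud   Dec       46              48
3    sun   Jan       91              93
4   rain   Mar      287             289
5  cloud   Nov        3               5
6  cloud   Apr      220             222
7   rain   Sep      106             108
8   rain   Dec       17              19
9    sun   May      159             161
group by cond, max of rain_mm_plus_2:
cond
cloud    222
rain     289
sun      161
Name: rain_mm_plus_2, dtype: int64
reset_index():
    cond  rain_mm_plus_2
0  cloud             222
1   rain             289
2    sun             161
take 2 rows with largest rain_mm_plus_2:
    cond  rain_mm_plus_2
1   rain             289
0  cloud             222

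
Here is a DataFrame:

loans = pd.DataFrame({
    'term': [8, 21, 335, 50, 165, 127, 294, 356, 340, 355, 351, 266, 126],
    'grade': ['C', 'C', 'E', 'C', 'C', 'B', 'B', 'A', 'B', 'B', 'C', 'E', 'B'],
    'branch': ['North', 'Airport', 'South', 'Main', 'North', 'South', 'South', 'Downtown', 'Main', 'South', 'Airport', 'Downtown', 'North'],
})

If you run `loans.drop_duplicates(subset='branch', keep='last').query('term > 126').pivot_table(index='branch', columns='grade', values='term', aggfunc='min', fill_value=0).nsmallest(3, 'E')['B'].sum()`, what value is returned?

drop duplicate branch (keep=last):
    term grade    branch
8    340     B      Main
9    355     B     South
10   351     C   Airport
11   266     E  Downtown
12   126     B     North
filter rows where term > 126:
    term grade    branch
8    340     B      Main
9    355     B     South
10   351     C   Airport
11   266     E  Downtown
pivot: rows=branch, cols=grade, min(term):
grade       B    C    E
branch                 
Airport     0  351    0
Downtown    0    0  266
Main      340    0    0
South     355    0    0
take 3 rows with smallest E:
grade      B    C  E
branch              
Airport    0  351  0
Main     340    0  0
South    355    0  0
So sum() = 695.

695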